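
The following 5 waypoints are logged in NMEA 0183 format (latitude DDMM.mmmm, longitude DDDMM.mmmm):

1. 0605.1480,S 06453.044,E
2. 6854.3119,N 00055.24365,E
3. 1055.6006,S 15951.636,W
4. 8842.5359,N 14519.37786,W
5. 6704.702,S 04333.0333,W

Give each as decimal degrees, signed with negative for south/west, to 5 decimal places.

1. -6.08580, 64.88407
2. 68.90520, 0.92073
3. -10.92668, -159.86060
4. 88.70893, -145.32296
5. -67.07837, -43.55056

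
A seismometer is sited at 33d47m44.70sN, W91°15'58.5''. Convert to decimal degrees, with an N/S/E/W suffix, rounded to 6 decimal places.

φ: 33 + 47/60 + 44.7/3600 = 33.7957500
Longitude: 15′ + 58.5″ = 15.97500′; 91 + 15.97500/60 = 91.2662500

33.795750° N, 91.266250° W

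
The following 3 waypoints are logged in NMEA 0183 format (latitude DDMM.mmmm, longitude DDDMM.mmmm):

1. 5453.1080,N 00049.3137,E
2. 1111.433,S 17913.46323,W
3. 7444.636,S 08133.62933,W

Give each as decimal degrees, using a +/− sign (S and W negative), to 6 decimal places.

Point 1:
  φ: degrees = first 2 digits = 54, minutes = 53.108; 54 + 53.108/60 = 54.8851333
  N → positive
  Longitude: degrees = first 3 digits = 0, minutes = 49.3137; 0 + 49.3137/60 = 0.8218950
  E ⇒ keep positive
Point 2:
  Latitude: degrees = first 2 digits = 11, minutes = 11.433; 11 + 11.433/60 = 11.1905500
  S ⇒ negate
  Lon: degrees = first 3 digits = 179, minutes = 13.46323; 179 + 13.46323/60 = 179.2243872
  W ⇒ negate
Point 3:
  Lat: split at 2 digits → 74° and 44.636′; 74 + 44.636/60 = 74.7439333
  S → negative
  Lon: split at 3 digits → 081° and 33.62933′; 81 + 33.62933/60 = 81.5604888
  hemisphere W, so the sign is −

1. 54.885133, 0.821895
2. -11.190550, -179.224387
3. -74.743933, -81.560489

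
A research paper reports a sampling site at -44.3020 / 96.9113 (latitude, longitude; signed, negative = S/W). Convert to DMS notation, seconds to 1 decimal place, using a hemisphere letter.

Latitude is negative → S; |value| = 44.302000
Latitude: 0.302000° → 18.12000′; 0.12000 × 60 = 7.200″
λ: 0.911300° → 54.67800′; 0.67800 × 60 = 40.680″

44°18′7.2″ S, 96°54′40.7″ E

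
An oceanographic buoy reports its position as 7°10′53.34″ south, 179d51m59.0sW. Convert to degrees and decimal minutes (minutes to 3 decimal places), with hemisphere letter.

7° 10.889′ S, 179° 51.983′ W

φ: 10 + 53.34/60 = 10.88900′
Lon: seconds/60 = 0.98333; minutes = 51 + 0.98333 = 51.98333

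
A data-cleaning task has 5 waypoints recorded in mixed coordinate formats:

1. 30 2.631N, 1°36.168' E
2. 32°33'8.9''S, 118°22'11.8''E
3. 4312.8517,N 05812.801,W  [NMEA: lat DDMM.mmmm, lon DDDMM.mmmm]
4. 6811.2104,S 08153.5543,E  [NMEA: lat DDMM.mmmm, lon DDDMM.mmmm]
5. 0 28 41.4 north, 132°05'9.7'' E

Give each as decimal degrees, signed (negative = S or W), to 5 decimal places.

1. 30.04385, 1.60280
2. -32.55247, 118.36994
3. 43.21420, -58.21335
4. -68.18684, 81.89257
5. 0.47817, 132.08603

Point 1:
  Latitude: 30 + 2.631/60 = 30.043850
  N → positive
  Lon: 1 + 36.168/60 = 1.602800
  E → positive
Point 2:
  Lat: 33′ + 8.9″ = 33.14833′; 32 + 33.14833/60 = 32.552472
  hemisphere S, so the sign is −
  Longitude: 118 + 22/60 + 11.8/3600 = 118.369944
  E ⇒ keep positive
Point 3:
  Latitude: split at 2 digits → 43° and 12.8517′; 43 + 12.8517/60 = 43.214195
  N → positive
  Lon: degrees = first 3 digits = 58, minutes = 12.801; 58 + 12.801/60 = 58.213350
  W ⇒ negate
Point 4:
  Lat: split at 2 digits → 68° and 11.2104′; 68 + 11.2104/60 = 68.186840
  hemisphere S, so the sign is −
  λ: split at 3 digits → 081° and 53.5543′; 81 + 53.5543/60 = 81.892572
  E ⇒ keep positive
Point 5:
  Lat: 0 + 28/60 + 41.4/3600 = 0.478167
  N → positive
  Lon: 132 + 5/60 + 9.7/3600 = 132.086028
  E ⇒ keep positive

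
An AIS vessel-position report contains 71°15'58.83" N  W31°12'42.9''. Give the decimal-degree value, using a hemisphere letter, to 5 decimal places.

71.26634° N, 31.21192° W

Lat: 71° + 15/60 + 58.83/3600 = 71 + 0.250000 + 0.016342 = 71.266342
λ: 31 + 12/60 + 42.9/3600 = 31.211917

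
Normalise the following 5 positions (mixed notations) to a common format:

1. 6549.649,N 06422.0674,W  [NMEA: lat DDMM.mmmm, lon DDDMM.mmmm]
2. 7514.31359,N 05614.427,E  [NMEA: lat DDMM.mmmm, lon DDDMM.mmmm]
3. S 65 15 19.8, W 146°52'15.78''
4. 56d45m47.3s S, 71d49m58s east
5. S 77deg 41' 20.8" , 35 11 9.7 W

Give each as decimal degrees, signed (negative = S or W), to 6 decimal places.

1. 65.827483, -64.367790
2. 75.238560, 56.240450
3. -65.255500, -146.871050
4. -56.763139, 71.832778
5. -77.689111, -35.186028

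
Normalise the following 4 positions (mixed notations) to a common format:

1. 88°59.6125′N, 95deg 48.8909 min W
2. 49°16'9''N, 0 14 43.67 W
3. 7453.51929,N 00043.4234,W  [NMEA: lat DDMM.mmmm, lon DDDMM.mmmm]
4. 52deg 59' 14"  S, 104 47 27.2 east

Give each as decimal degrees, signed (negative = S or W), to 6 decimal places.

1. 88.993542, -95.814848
2. 49.269167, -0.245464
3. 74.891988, -0.723723
4. -52.987222, 104.790889

Point 1:
  φ: 59.6125′ = 0.993542°; total 88.9935417
  N ⇒ keep positive
  λ: 95 + 48.8909/60 = 95.8148483
  W ⇒ negate
Point 2:
  Latitude: 49 + 16/60 + 9/3600 = 49.2691667
  N ⇒ keep positive
  Lon: 0° + 14/60 + 43.67/3600 = 0 + 0.233333 + 0.012131 = 0.2454639
  hemisphere W, so the sign is −
Point 3:
  φ: degrees = first 2 digits = 74, minutes = 53.51929; 74 + 53.51929/60 = 74.8919882
  N ⇒ keep positive
  Longitude: degrees = first 3 digits = 0, minutes = 43.4234; 0 + 43.4234/60 = 0.7237233
  hemisphere W, so the sign is −
Point 4:
  Lat: 52 + 59/60 + 14/3600 = 52.9872222
  hemisphere S, so the sign is −
  Lon: 104 + 47/60 + 27.2/3600 = 104.7908889
  E ⇒ keep positive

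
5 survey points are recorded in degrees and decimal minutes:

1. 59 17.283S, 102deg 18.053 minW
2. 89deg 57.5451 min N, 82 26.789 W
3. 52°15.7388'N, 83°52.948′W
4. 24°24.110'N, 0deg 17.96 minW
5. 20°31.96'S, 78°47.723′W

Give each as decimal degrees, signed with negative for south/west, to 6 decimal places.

1. -59.288050, -102.300883
2. 89.959085, -82.446483
3. 52.262313, -83.882467
4. 24.401833, -0.299333
5. -20.532667, -78.795383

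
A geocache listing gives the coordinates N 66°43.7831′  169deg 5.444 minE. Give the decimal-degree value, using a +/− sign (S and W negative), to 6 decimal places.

φ: 43.7831′ = 0.729718°; total 66.7297183
N → positive
Lon: 169 + 5.444/60 = 169.0907333
E → positive

66.729718, 169.090733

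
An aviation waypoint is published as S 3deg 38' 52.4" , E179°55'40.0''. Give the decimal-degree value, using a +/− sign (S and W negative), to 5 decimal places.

-3.64789, 179.92778

φ: 3 + 38/60 + 52.4/3600 = 3.647889
S ⇒ negate
λ: 179° + 55/60 + 40/3600 = 179 + 0.916667 + 0.011111 = 179.927778
E ⇒ keep positive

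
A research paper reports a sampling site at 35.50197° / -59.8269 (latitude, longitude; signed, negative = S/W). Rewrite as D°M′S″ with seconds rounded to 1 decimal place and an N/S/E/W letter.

Lat: 0.501970 × 60 = 30.11820′ → 30′, remainder × 60 = 7.092″
Longitude is negative → W; |value| = 59.826900
λ: 0.826900 × 60 = 49.61400′ → 49′, remainder × 60 = 36.840″

35°30′7.1″ N, 59°49′36.8″ W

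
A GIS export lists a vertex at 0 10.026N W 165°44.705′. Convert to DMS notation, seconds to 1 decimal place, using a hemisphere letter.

Lat: fractional minutes 0.02600 × 60 = 1.560″
Lon: 44.70500′ → 44′ and 0.70500 × 60 = 42.300″

0°10′1.6″ N, 165°44′42.3″ W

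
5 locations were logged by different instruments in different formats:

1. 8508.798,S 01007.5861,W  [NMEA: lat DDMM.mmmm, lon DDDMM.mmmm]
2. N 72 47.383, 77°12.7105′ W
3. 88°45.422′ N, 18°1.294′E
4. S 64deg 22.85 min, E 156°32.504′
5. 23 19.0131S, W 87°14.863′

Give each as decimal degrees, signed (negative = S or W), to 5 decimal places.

1. -85.14663, -10.12644
2. 72.78972, -77.21184
3. 88.75703, 18.02157
4. -64.38083, 156.54173
5. -23.31689, -87.24772

Point 1:
  φ: split at 2 digits → 85° and 8.798′; 85 + 8.798/60 = 85.146633
  S ⇒ negate
  λ: degrees = first 3 digits = 10, minutes = 7.5861; 10 + 7.5861/60 = 10.126435
  W ⇒ negate
Point 2:
  Latitude: 72 + 47.383/60 = 72.789717
  N ⇒ keep positive
  Longitude: 77 + 12.7105/60 = 77.211842
  W ⇒ negate
Point 3:
  φ: 88 + 45.422/60 = 88.757033
  N → positive
  Lon: 1.294′ = 0.021567°; total 18.021567
  E ⇒ keep positive
Point 4:
  Latitude: 64 + 22.85/60 = 64.380833
  hemisphere S, so the sign is −
  Longitude: 156 + 32.504/60 = 156.541733
  E → positive
Point 5:
  φ: 19.0131′ = 0.316885°; total 23.316885
  hemisphere S, so the sign is −
  Longitude: 14.863′ = 0.247717°; total 87.247717
  W ⇒ negate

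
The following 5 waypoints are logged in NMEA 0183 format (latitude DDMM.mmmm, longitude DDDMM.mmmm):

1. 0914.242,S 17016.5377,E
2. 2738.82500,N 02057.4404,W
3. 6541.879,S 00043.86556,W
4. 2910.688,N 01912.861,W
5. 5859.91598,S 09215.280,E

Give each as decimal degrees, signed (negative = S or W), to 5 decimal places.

1. -9.23737, 170.27563
2. 27.64708, -20.95734
3. -65.69798, -0.73109
4. 29.17813, -19.21435
5. -58.99860, 92.25467

Point 1:
  Lat: split at 2 digits → 09° and 14.242′; 9 + 14.242/60 = 9.237367
  S → negative
  Longitude: degrees = first 3 digits = 170, minutes = 16.5377; 170 + 16.5377/60 = 170.275628
  E ⇒ keep positive
Point 2:
  Lat: degrees = first 2 digits = 27, minutes = 38.825; 27 + 38.825/60 = 27.647083
  N → positive
  Lon: degrees = first 3 digits = 20, minutes = 57.4404; 20 + 57.4404/60 = 20.957340
  hemisphere W, so the sign is −
Point 3:
  Lat: degrees = first 2 digits = 65, minutes = 41.879; 65 + 41.879/60 = 65.697983
  hemisphere S, so the sign is −
  Lon: split at 3 digits → 000° and 43.86556′; 0 + 43.86556/60 = 0.731093
  W → negative
Point 4:
  φ: split at 2 digits → 29° and 10.688′; 29 + 10.688/60 = 29.178133
  N ⇒ keep positive
  Longitude: split at 3 digits → 019° and 12.861′; 19 + 12.861/60 = 19.214350
  W → negative
Point 5:
  φ: split at 2 digits → 58° and 59.91598′; 58 + 59.91598/60 = 58.998600
  hemisphere S, so the sign is −
  Longitude: degrees = first 3 digits = 92, minutes = 15.28; 92 + 15.28/60 = 92.254667
  E → positive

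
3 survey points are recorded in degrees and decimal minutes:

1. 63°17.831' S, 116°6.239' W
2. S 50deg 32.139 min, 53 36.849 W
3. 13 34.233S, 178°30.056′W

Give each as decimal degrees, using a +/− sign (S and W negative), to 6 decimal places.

Point 1:
  φ: 63 + 17.831/60 = 63.2971833
  hemisphere S, so the sign is −
  Longitude: 6.239′ = 0.103983°; total 116.1039833
  hemisphere W, so the sign is −
Point 2:
  Latitude: 32.139′ = 0.535650°; total 50.5356500
  S ⇒ negate
  Longitude: 36.849′ = 0.614150°; total 53.6141500
  hemisphere W, so the sign is −
Point 3:
  Lat: 13 + 34.233/60 = 13.5705500
  S ⇒ negate
  Lon: 30.056′ = 0.500933°; total 178.5009333
  W → negative

1. -63.297183, -116.103983
2. -50.535650, -53.614150
3. -13.570550, -178.500933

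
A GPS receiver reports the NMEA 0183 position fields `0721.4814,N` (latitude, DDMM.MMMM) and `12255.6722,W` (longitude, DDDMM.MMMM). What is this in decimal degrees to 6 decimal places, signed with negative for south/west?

7.358023, -122.927870

φ: degrees = first 2 digits = 7, minutes = 21.4814; 7 + 21.4814/60 = 7.3580233
N ⇒ keep positive
Longitude: degrees = first 3 digits = 122, minutes = 55.6722; 122 + 55.6722/60 = 122.9278700
W ⇒ negate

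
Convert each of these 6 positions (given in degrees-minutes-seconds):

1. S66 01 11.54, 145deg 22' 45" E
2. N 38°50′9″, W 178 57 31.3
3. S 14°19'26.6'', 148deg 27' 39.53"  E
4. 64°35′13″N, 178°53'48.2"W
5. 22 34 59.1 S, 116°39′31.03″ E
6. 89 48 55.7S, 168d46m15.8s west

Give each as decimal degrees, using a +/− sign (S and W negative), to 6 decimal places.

Point 1:
  Latitude: 1′ + 11.54″ = 1.19233′; 66 + 1.19233/60 = 66.0198722
  hemisphere S, so the sign is −
  λ: 145 + 22/60 + 45/3600 = 145.3791667
  E → positive
Point 2:
  φ: 38 + 50/60 + 9/3600 = 38.8358333
  N ⇒ keep positive
  λ: 178 + 57/60 + 31.3/3600 = 178.9586944
  W → negative
Point 3:
  Latitude: 19′ + 26.6″ = 19.44333′; 14 + 19.44333/60 = 14.3240556
  S ⇒ negate
  λ: 148 + 27/60 + 39.53/3600 = 148.4609806
  E → positive
Point 4:
  φ: 64° + 35/60 + 13/3600 = 64 + 0.583333 + 0.003611 = 64.5869444
  N ⇒ keep positive
  Longitude: 178 + 53/60 + 48.2/3600 = 178.8967222
  hemisphere W, so the sign is −
Point 5:
  Lat: 34′ + 59.1″ = 34.98500′; 22 + 34.98500/60 = 22.5830833
  S → negative
  Longitude: 39′ + 31.03″ = 39.51717′; 116 + 39.51717/60 = 116.6586194
  E ⇒ keep positive
Point 6:
  φ: 89° + 48/60 + 55.7/3600 = 89 + 0.800000 + 0.015472 = 89.8154722
  S → negative
  Longitude: 46′ + 15.8″ = 46.26333′; 168 + 46.26333/60 = 168.7710556
  hemisphere W, so the sign is −

1. -66.019872, 145.379167
2. 38.835833, -178.958694
3. -14.324056, 148.460981
4. 64.586944, -178.896722
5. -22.583083, 116.658619
6. -89.815472, -168.771056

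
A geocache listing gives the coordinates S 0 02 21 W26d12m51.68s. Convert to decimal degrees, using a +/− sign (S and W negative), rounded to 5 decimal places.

-0.03917, -26.21436

φ: 0° + 2/60 + 21/3600 = 0 + 0.033333 + 0.005833 = 0.039167
hemisphere S, so the sign is −
Longitude: 26° + 12/60 + 51.68/3600 = 26 + 0.200000 + 0.014356 = 26.214356
W → negative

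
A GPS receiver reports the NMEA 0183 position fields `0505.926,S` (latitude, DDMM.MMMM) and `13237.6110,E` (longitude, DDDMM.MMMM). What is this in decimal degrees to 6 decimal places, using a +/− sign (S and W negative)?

-5.098767, 132.626850

Latitude: degrees = first 2 digits = 5, minutes = 5.926; 5 + 5.926/60 = 5.0987667
S → negative
Lon: split at 3 digits → 132° and 37.611′; 132 + 37.611/60 = 132.6268500
E → positive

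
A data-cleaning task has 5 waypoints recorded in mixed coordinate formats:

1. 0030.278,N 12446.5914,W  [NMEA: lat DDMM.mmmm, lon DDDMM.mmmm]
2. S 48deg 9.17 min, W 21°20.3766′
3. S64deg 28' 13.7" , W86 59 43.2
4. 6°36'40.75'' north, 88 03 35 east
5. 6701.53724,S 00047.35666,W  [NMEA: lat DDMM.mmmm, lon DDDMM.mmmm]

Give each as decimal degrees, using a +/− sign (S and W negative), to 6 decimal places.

Point 1:
  Lat: split at 2 digits → 00° and 30.278′; 0 + 30.278/60 = 0.5046333
  N ⇒ keep positive
  Longitude: degrees = first 3 digits = 124, minutes = 46.5914; 124 + 46.5914/60 = 124.7765233
  hemisphere W, so the sign is −
Point 2:
  Lat: 9.17′ = 0.152833°; total 48.1528333
  S ⇒ negate
  λ: 20.3766′ = 0.339610°; total 21.3396100
  W → negative
Point 3:
  Lat: 28′ + 13.7″ = 28.22833′; 64 + 28.22833/60 = 64.4704722
  S ⇒ negate
  Longitude: 59′ + 43.2″ = 59.72000′; 86 + 59.72000/60 = 86.9953333
  W → negative
Point 4:
  φ: 36′ + 40.75″ = 36.67917′; 6 + 36.67917/60 = 6.6113194
  N → positive
  λ: 88 + 3/60 + 35/3600 = 88.0597222
  E → positive
Point 5:
  Latitude: degrees = first 2 digits = 67, minutes = 1.53724; 67 + 1.53724/60 = 67.0256207
  S ⇒ negate
  λ: degrees = first 3 digits = 0, minutes = 47.35666; 0 + 47.35666/60 = 0.7892777
  hemisphere W, so the sign is −

1. 0.504633, -124.776523
2. -48.152833, -21.339610
3. -64.470472, -86.995333
4. 6.611319, 88.059722
5. -67.025621, -0.789278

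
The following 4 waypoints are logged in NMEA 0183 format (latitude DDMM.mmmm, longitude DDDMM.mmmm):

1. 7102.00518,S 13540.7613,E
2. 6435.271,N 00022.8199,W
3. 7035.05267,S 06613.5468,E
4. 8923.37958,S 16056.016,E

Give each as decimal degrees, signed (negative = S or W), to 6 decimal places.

Point 1:
  φ: degrees = first 2 digits = 71, minutes = 2.00518; 71 + 2.00518/60 = 71.0334197
  S ⇒ negate
  λ: split at 3 digits → 135° and 40.7613′; 135 + 40.7613/60 = 135.6793550
  E → positive
Point 2:
  Latitude: degrees = first 2 digits = 64, minutes = 35.271; 64 + 35.271/60 = 64.5878500
  N → positive
  Longitude: degrees = first 3 digits = 0, minutes = 22.8199; 0 + 22.8199/60 = 0.3803317
  hemisphere W, so the sign is −
Point 3:
  Latitude: degrees = first 2 digits = 70, minutes = 35.05267; 70 + 35.05267/60 = 70.5842112
  S → negative
  λ: split at 3 digits → 066° and 13.5468′; 66 + 13.5468/60 = 66.2257800
  E → positive
Point 4:
  Latitude: degrees = first 2 digits = 89, minutes = 23.37958; 89 + 23.37958/60 = 89.3896597
  S → negative
  Lon: degrees = first 3 digits = 160, minutes = 56.016; 160 + 56.016/60 = 160.9336000
  E → positive

1. -71.033420, 135.679355
2. 64.587850, -0.380332
3. -70.584211, 66.225780
4. -89.389660, 160.933600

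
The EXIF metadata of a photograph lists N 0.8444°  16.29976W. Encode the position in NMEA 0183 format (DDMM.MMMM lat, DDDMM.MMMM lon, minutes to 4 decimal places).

Latitude: minutes = (0.844400 − 0) × 60 = 50.664000
Longitude: minutes = (16.299760 − 16) × 60 = 17.985600

0050.6640,N / 01617.9856,W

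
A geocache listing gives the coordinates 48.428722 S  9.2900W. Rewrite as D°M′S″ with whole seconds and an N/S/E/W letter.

48°25′43″ S, 9°17′24″ W

Latitude: whole degrees 48; 25.72332′ → 25′ and 43.40″
Lon: 0.290000 × 60 = 17.40000′ → 17′, remainder × 60 = 24.00″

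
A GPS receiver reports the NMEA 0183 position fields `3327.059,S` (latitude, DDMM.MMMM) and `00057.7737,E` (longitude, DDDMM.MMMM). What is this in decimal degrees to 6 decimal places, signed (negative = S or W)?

-33.450983, 0.962895

Lat: split at 2 digits → 33° and 27.059′; 33 + 27.059/60 = 33.4509833
S → negative
Lon: split at 3 digits → 000° and 57.7737′; 0 + 57.7737/60 = 0.9628950
E ⇒ keep positive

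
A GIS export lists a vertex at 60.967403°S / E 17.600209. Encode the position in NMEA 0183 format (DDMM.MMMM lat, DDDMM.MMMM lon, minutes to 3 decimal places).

6058.044,S / 01736.013,E

Lat: minutes = (60.967403 − 60) × 60 = 58.04418
Longitude: fractional part 0.600209 → 36.01254 minutes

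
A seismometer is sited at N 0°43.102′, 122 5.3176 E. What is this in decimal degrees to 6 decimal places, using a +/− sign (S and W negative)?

0.718367, 122.088627

Lat: 0 + 43.102/60 = 0.7183667
N ⇒ keep positive
λ: 5.3176′ = 0.088627°; total 122.0886267
E ⇒ keep positive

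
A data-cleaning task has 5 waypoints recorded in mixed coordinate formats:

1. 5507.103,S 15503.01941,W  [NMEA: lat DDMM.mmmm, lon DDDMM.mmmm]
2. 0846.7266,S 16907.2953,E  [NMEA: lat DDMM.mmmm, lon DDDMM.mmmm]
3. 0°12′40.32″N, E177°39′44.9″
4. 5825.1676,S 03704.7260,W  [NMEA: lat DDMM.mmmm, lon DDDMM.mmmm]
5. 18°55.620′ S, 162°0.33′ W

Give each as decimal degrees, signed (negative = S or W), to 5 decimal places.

Point 1:
  φ: degrees = first 2 digits = 55, minutes = 7.103; 55 + 7.103/60 = 55.118383
  hemisphere S, so the sign is −
  Lon: degrees = first 3 digits = 155, minutes = 3.01941; 155 + 3.01941/60 = 155.050324
  hemisphere W, so the sign is −
Point 2:
  φ: split at 2 digits → 08° and 46.7266′; 8 + 46.7266/60 = 8.778777
  S → negative
  Longitude: split at 3 digits → 169° and 7.2953′; 169 + 7.2953/60 = 169.121588
  E → positive
Point 3:
  Lat: 0 + 12/60 + 40.32/3600 = 0.211200
  N ⇒ keep positive
  λ: 177° + 39/60 + 44.9/3600 = 177 + 0.650000 + 0.012472 = 177.662472
  E ⇒ keep positive
Point 4:
  Latitude: degrees = first 2 digits = 58, minutes = 25.1676; 58 + 25.1676/60 = 58.419460
  S ⇒ negate
  Longitude: degrees = first 3 digits = 37, minutes = 4.726; 37 + 4.726/60 = 37.078767
  W ⇒ negate
Point 5:
  Latitude: 55.62′ = 0.927000°; total 18.927000
  S → negative
  Longitude: 162 + 0.33/60 = 162.005500
  W ⇒ negate

1. -55.11838, -155.05032
2. -8.77878, 169.12159
3. 0.21120, 177.66247
4. -58.41946, -37.07877
5. -18.92700, -162.00550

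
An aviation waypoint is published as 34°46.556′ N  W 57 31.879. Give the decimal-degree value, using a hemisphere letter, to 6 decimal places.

34.775933° N, 57.531317° W

φ: 34 + 46.556/60 = 34.7759333
Lon: 57 + 31.879/60 = 57.5313167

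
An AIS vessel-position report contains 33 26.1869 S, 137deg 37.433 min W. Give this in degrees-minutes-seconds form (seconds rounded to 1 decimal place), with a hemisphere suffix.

Latitude: fractional minutes 0.18690 × 60 = 11.214″
Longitude: fractional minutes 0.43300 × 60 = 25.980″

33°26′11.2″ S, 137°37′26.0″ W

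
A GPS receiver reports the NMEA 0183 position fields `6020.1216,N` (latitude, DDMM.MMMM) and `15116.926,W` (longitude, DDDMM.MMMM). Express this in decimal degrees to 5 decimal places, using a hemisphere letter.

Latitude: degrees = first 2 digits = 60, minutes = 20.1216; 60 + 20.1216/60 = 60.335360
λ: split at 3 digits → 151° and 16.926′; 151 + 16.926/60 = 151.282100

60.33536° N, 151.28210° W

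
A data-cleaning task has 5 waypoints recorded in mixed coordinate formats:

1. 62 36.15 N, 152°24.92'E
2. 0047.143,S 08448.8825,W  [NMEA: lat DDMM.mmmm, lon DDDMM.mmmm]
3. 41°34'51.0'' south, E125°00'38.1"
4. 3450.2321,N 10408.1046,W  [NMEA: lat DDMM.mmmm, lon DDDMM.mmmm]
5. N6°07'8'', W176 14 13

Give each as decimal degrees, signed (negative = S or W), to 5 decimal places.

1. 62.60250, 152.41533
2. -0.78572, -84.81471
3. -41.58083, 125.01058
4. 34.83720, -104.13508
5. 6.11889, -176.23694

Point 1:
  Lat: 36.15′ = 0.602500°; total 62.602500
  N → positive
  Lon: 24.92′ = 0.415333°; total 152.415333
  E → positive
Point 2:
  Latitude: split at 2 digits → 00° and 47.143′; 0 + 47.143/60 = 0.785717
  S ⇒ negate
  λ: split at 3 digits → 084° and 48.8825′; 84 + 48.8825/60 = 84.814708
  W → negative
Point 3:
  Latitude: 41 + 34/60 + 51/3600 = 41.580833
  hemisphere S, so the sign is −
  Longitude: 125 + 0/60 + 38.1/3600 = 125.010583
  E → positive
Point 4:
  Latitude: split at 2 digits → 34° and 50.2321′; 34 + 50.2321/60 = 34.837202
  N ⇒ keep positive
  Longitude: degrees = first 3 digits = 104, minutes = 8.1046; 104 + 8.1046/60 = 104.135077
  W ⇒ negate
Point 5:
  φ: 6 + 7/60 + 8/3600 = 6.118889
  N ⇒ keep positive
  Lon: 14′ + 13″ = 14.21667′; 176 + 14.21667/60 = 176.236944
  W ⇒ negate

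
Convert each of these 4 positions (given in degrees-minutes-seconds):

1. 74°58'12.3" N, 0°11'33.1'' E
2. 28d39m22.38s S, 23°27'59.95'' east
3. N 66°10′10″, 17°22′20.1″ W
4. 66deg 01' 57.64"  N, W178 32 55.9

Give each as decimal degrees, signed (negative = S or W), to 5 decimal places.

Point 1:
  Lat: 74 + 58/60 + 12.3/3600 = 74.970083
  N ⇒ keep positive
  Lon: 0 + 11/60 + 33.1/3600 = 0.192528
  E → positive
Point 2:
  Latitude: 39′ + 22.38″ = 39.37300′; 28 + 39.37300/60 = 28.656217
  hemisphere S, so the sign is −
  λ: 23° + 27/60 + 59.95/3600 = 23 + 0.450000 + 0.016653 = 23.466653
  E ⇒ keep positive
Point 3:
  Lat: 10′ + 10″ = 10.16667′; 66 + 10.16667/60 = 66.169444
  N → positive
  Lon: 17° + 22/60 + 20.1/3600 = 17 + 0.366667 + 0.005583 = 17.372250
  W ⇒ negate
Point 4:
  Latitude: 1′ + 57.64″ = 1.96067′; 66 + 1.96067/60 = 66.032678
  N → positive
  Longitude: 178° + 32/60 + 55.9/3600 = 178 + 0.533333 + 0.015528 = 178.548861
  W ⇒ negate

1. 74.97008, 0.19253
2. -28.65622, 23.46665
3. 66.16944, -17.37225
4. 66.03268, -178.54886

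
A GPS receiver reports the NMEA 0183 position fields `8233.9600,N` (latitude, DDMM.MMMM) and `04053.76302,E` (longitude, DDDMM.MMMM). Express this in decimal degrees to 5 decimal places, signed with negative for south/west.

Latitude: split at 2 digits → 82° and 33.96′; 82 + 33.96/60 = 82.566000
N ⇒ keep positive
λ: degrees = first 3 digits = 40, minutes = 53.76302; 40 + 53.76302/60 = 40.896050
E → positive

82.56600, 40.89605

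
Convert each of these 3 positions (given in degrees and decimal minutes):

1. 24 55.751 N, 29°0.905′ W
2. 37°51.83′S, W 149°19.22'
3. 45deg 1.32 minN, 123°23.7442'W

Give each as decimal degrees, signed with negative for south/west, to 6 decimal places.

1. 24.929183, -29.015083
2. -37.863833, -149.320333
3. 45.022000, -123.395737

Point 1:
  φ: 55.751′ = 0.929183°; total 24.9291833
  N → positive
  Lon: 29 + 0.905/60 = 29.0150833
  W → negative
Point 2:
  Latitude: 51.83′ = 0.863833°; total 37.8638333
  S → negative
  Longitude: 149 + 19.22/60 = 149.3203333
  W ⇒ negate
Point 3:
  Lat: 1.32′ = 0.022000°; total 45.0220000
  N → positive
  Lon: 23.7442′ = 0.395737°; total 123.3957367
  W ⇒ negate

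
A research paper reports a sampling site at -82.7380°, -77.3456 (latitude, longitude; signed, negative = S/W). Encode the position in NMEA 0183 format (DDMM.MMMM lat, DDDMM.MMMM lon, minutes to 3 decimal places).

Latitude is negative → S; |value| = 82.738000
Lat: minutes = (82.738000 − 82) × 60 = 44.28000
Longitude is negative → W; |value| = 77.345600
Lon: fractional part 0.345600 → 20.73600 minutes

8244.280,S / 07720.736,W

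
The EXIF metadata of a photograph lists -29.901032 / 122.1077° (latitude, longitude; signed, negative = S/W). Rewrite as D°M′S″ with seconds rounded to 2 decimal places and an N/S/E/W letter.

29°54′3.72″ S, 122°06′27.72″ E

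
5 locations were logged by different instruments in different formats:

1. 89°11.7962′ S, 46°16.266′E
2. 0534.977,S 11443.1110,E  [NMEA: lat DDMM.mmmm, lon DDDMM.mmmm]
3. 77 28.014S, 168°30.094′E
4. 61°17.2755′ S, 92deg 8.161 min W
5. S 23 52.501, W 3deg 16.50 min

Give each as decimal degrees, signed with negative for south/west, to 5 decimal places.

1. -89.19660, 46.27110
2. -5.58295, 114.71852
3. -77.46690, 168.50157
4. -61.28793, -92.13602
5. -23.87502, -3.27500

Point 1:
  Latitude: 11.7962′ = 0.196603°; total 89.196603
  hemisphere S, so the sign is −
  Lon: 46 + 16.266/60 = 46.271100
  E ⇒ keep positive
Point 2:
  φ: split at 2 digits → 05° and 34.977′; 5 + 34.977/60 = 5.582950
  S ⇒ negate
  Longitude: split at 3 digits → 114° and 43.111′; 114 + 43.111/60 = 114.718517
  E ⇒ keep positive
Point 3:
  Lat: 77 + 28.014/60 = 77.466900
  S ⇒ negate
  Lon: 168 + 30.094/60 = 168.501567
  E → positive
Point 4:
  φ: 61 + 17.2755/60 = 61.287925
  S ⇒ negate
  Longitude: 92 + 8.161/60 = 92.136017
  W ⇒ negate
Point 5:
  φ: 52.501′ = 0.875017°; total 23.875017
  S ⇒ negate
  Longitude: 3 + 16.5/60 = 3.275000
  hemisphere W, so the sign is −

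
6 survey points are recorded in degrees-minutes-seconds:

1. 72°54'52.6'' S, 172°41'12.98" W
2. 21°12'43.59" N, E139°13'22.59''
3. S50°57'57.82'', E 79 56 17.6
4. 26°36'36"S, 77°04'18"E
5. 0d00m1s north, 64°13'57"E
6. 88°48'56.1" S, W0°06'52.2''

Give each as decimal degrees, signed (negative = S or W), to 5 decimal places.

Point 1:
  Lat: 72° + 54/60 + 52.6/3600 = 72 + 0.900000 + 0.014611 = 72.914611
  S → negative
  Lon: 172 + 41/60 + 12.98/3600 = 172.686939
  W ⇒ negate
Point 2:
  φ: 21 + 12/60 + 43.59/3600 = 21.212108
  N → positive
  Longitude: 13′ + 22.59″ = 13.37650′; 139 + 13.37650/60 = 139.222942
  E ⇒ keep positive
Point 3:
  φ: 50° + 57/60 + 57.82/3600 = 50 + 0.950000 + 0.016061 = 50.966061
  hemisphere S, so the sign is −
  Longitude: 79° + 56/60 + 17.6/3600 = 79 + 0.933333 + 0.004889 = 79.938222
  E → positive
Point 4:
  φ: 36′ + 36″ = 36.60000′; 26 + 36.60000/60 = 26.610000
  S ⇒ negate
  λ: 4′ + 18″ = 4.30000′; 77 + 4.30000/60 = 77.071667
  E ⇒ keep positive
Point 5:
  φ: 0 + 0/60 + 1/3600 = 0.000278
  N → positive
  Longitude: 64 + 13/60 + 57/3600 = 64.232500
  E → positive
Point 6:
  φ: 88 + 48/60 + 56.1/3600 = 88.815583
  hemisphere S, so the sign is −
  Longitude: 0 + 6/60 + 52.2/3600 = 0.114500
  hemisphere W, so the sign is −

1. -72.91461, -172.68694
2. 21.21211, 139.22294
3. -50.96606, 79.93822
4. -26.61000, 77.07167
5. 0.00028, 64.23250
6. -88.81558, -0.11450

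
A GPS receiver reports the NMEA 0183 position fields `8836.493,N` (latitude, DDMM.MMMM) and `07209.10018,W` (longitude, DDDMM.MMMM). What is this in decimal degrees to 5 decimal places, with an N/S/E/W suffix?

88.60822° N, 72.15167° W

φ: degrees = first 2 digits = 88, minutes = 36.493; 88 + 36.493/60 = 88.608217
Longitude: split at 3 digits → 072° and 9.10018′; 72 + 9.10018/60 = 72.151670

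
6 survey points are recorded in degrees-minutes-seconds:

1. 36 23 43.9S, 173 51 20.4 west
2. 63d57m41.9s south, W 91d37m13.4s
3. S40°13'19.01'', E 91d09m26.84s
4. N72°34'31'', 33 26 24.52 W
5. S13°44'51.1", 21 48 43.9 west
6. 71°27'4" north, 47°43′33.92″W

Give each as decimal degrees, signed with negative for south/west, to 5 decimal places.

Point 1:
  Lat: 36° + 23/60 + 43.9/3600 = 36 + 0.383333 + 0.012194 = 36.395528
  S → negative
  λ: 173 + 51/60 + 20.4/3600 = 173.855667
  W ⇒ negate
Point 2:
  Lat: 63° + 57/60 + 41.9/3600 = 63 + 0.950000 + 0.011639 = 63.961639
  S → negative
  λ: 37′ + 13.4″ = 37.22333′; 91 + 37.22333/60 = 91.620389
  W → negative
Point 3:
  Lat: 40° + 13/60 + 19.01/3600 = 40 + 0.216667 + 0.005281 = 40.221947
  S → negative
  Lon: 91 + 9/60 + 26.84/3600 = 91.157456
  E → positive
Point 4:
  Lat: 72° + 34/60 + 31/3600 = 72 + 0.566667 + 0.008611 = 72.575278
  N → positive
  λ: 33 + 26/60 + 24.52/3600 = 33.440144
  hemisphere W, so the sign is −
Point 5:
  Lat: 13 + 44/60 + 51.1/3600 = 13.747528
  S ⇒ negate
  Lon: 21 + 48/60 + 43.9/3600 = 21.812194
  W ⇒ negate
Point 6:
  Lat: 71° + 27/60 + 4/3600 = 71 + 0.450000 + 0.001111 = 71.451111
  N → positive
  Lon: 47° + 43/60 + 33.92/3600 = 47 + 0.716667 + 0.009422 = 47.726089
  hemisphere W, so the sign is −

1. -36.39553, -173.85567
2. -63.96164, -91.62039
3. -40.22195, 91.15746
4. 72.57528, -33.44014
5. -13.74753, -21.81219
6. 71.45111, -47.72609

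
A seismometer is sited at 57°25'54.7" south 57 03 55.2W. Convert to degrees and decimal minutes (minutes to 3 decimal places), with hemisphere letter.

Latitude: 25 + 54.7/60 = 25.91167′
λ: seconds/60 = 0.92000; minutes = 3 + 0.92000 = 3.92000

57° 25.912′ S, 57° 3.920′ W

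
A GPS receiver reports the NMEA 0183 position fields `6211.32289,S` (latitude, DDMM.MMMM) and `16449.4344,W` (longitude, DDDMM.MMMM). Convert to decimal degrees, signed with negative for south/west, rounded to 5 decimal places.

-62.18871, -164.82391

Latitude: degrees = first 2 digits = 62, minutes = 11.32289; 62 + 11.32289/60 = 62.188715
S ⇒ negate
Longitude: degrees = first 3 digits = 164, minutes = 49.4344; 164 + 49.4344/60 = 164.823907
W → negative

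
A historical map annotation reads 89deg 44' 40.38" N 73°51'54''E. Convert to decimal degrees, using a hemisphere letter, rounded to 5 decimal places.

89.74455° N, 73.86500° E

Lat: 89 + 44/60 + 40.38/3600 = 89.744550
Longitude: 73° + 51/60 + 54/3600 = 73 + 0.850000 + 0.015000 = 73.865000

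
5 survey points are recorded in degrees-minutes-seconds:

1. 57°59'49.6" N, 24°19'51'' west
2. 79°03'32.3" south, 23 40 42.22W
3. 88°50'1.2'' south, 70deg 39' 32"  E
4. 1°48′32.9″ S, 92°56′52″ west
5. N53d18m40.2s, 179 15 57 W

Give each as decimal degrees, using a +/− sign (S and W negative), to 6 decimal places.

Point 1:
  Lat: 59′ + 49.6″ = 59.82667′; 57 + 59.82667/60 = 57.9971111
  N → positive
  Longitude: 19′ + 51″ = 19.85000′; 24 + 19.85000/60 = 24.3308333
  hemisphere W, so the sign is −
Point 2:
  φ: 79° + 3/60 + 32.3/3600 = 79 + 0.050000 + 0.008972 = 79.0589722
  hemisphere S, so the sign is −
  Lon: 23 + 40/60 + 42.22/3600 = 23.6783944
  W → negative
Point 3:
  φ: 50′ + 1.2″ = 50.02000′; 88 + 50.02000/60 = 88.8336667
  hemisphere S, so the sign is −
  Longitude: 70° + 39/60 + 32/3600 = 70 + 0.650000 + 0.008889 = 70.6588889
  E → positive
Point 4:
  φ: 1° + 48/60 + 32.9/3600 = 1 + 0.800000 + 0.009139 = 1.8091389
  S → negative
  Longitude: 56′ + 52″ = 56.86667′; 92 + 56.86667/60 = 92.9477778
  W → negative
Point 5:
  φ: 53° + 18/60 + 40.2/3600 = 53 + 0.300000 + 0.011167 = 53.3111667
  N → positive
  Longitude: 179 + 15/60 + 57/3600 = 179.2658333
  hemisphere W, so the sign is −

1. 57.997111, -24.330833
2. -79.058972, -23.678394
3. -88.833667, 70.658889
4. -1.809139, -92.947778
5. 53.311167, -179.265833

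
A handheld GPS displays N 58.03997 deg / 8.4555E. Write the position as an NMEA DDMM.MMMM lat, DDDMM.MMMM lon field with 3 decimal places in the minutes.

5802.398,N / 00827.330,E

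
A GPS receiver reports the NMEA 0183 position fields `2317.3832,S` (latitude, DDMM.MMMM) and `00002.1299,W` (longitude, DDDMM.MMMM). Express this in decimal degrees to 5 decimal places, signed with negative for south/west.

-23.28972, -0.03550

Lat: degrees = first 2 digits = 23, minutes = 17.3832; 23 + 17.3832/60 = 23.289720
hemisphere S, so the sign is −
Longitude: degrees = first 3 digits = 0, minutes = 2.1299; 0 + 2.1299/60 = 0.035498
W → negative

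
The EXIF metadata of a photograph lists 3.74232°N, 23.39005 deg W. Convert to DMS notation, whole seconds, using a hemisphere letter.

Latitude: 0.742320 × 60 = 44.53920′ → 44′, remainder × 60 = 32.35″
λ: 0.390050° → 23.40300′; 0.40300 × 60 = 24.18″

3°44′32″ N, 23°23′24″ W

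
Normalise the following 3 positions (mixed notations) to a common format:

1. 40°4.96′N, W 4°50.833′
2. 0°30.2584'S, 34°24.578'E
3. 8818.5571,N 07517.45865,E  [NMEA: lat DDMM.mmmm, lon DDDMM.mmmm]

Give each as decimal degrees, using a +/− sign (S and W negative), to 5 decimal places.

1. 40.08267, -4.84722
2. -0.50431, 34.40963
3. 88.30929, 75.29098

Point 1:
  Lat: 40 + 4.96/60 = 40.082667
  N → positive
  Longitude: 4 + 50.833/60 = 4.847217
  hemisphere W, so the sign is −
Point 2:
  Latitude: 0 + 30.2584/60 = 0.504307
  S → negative
  λ: 34 + 24.578/60 = 34.409633
  E → positive
Point 3:
  Latitude: degrees = first 2 digits = 88, minutes = 18.5571; 88 + 18.5571/60 = 88.309285
  N ⇒ keep positive
  Longitude: split at 3 digits → 075° and 17.45865′; 75 + 17.45865/60 = 75.290978
  E ⇒ keep positive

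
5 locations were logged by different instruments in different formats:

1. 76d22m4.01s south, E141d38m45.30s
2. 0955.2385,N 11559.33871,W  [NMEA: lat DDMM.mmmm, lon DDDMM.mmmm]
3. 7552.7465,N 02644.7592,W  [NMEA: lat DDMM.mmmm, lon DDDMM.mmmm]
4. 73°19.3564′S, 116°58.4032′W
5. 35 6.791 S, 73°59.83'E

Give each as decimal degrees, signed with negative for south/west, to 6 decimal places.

1. -76.367781, 141.645917
2. 9.920642, -115.988979
3. 75.879108, -26.745987
4. -73.322607, -116.973387
5. -35.113183, 73.997167

Point 1:
  Lat: 76 + 22/60 + 4.01/3600 = 76.3677806
  hemisphere S, so the sign is −
  λ: 141 + 38/60 + 45.3/3600 = 141.6459167
  E ⇒ keep positive
Point 2:
  Lat: split at 2 digits → 09° and 55.2385′; 9 + 55.2385/60 = 9.9206417
  N → positive
  Longitude: degrees = first 3 digits = 115, minutes = 59.33871; 115 + 59.33871/60 = 115.9889785
  W → negative
Point 3:
  Latitude: split at 2 digits → 75° and 52.7465′; 75 + 52.7465/60 = 75.8791083
  N ⇒ keep positive
  Longitude: split at 3 digits → 026° and 44.7592′; 26 + 44.7592/60 = 26.7459867
  W → negative
Point 4:
  φ: 73 + 19.3564/60 = 73.3226067
  S → negative
  Longitude: 116 + 58.4032/60 = 116.9733867
  hemisphere W, so the sign is −
Point 5:
  Latitude: 35 + 6.791/60 = 35.1131833
  hemisphere S, so the sign is −
  Lon: 59.83′ = 0.997167°; total 73.9971667
  E → positive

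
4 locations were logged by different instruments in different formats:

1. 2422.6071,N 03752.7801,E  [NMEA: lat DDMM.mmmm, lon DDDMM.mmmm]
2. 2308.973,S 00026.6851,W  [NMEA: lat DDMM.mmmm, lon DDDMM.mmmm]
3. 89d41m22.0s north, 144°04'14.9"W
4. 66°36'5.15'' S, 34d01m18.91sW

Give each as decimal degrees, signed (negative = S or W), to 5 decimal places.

Point 1:
  Lat: split at 2 digits → 24° and 22.6071′; 24 + 22.6071/60 = 24.376785
  N ⇒ keep positive
  λ: split at 3 digits → 037° and 52.7801′; 37 + 52.7801/60 = 37.879668
  E → positive
Point 2:
  φ: degrees = first 2 digits = 23, minutes = 8.973; 23 + 8.973/60 = 23.149550
  S → negative
  λ: split at 3 digits → 000° and 26.6851′; 0 + 26.6851/60 = 0.444752
  hemisphere W, so the sign is −
Point 3:
  φ: 41′ + 22″ = 41.36667′; 89 + 41.36667/60 = 89.689444
  N → positive
  λ: 144 + 4/60 + 14.9/3600 = 144.070806
  hemisphere W, so the sign is −
Point 4:
  Latitude: 66 + 36/60 + 5.15/3600 = 66.601431
  S ⇒ negate
  Longitude: 34° + 1/60 + 18.91/3600 = 34 + 0.016667 + 0.005253 = 34.021919
  W ⇒ negate

1. 24.37679, 37.87967
2. -23.14955, -0.44475
3. 89.68944, -144.07081
4. -66.60143, -34.02192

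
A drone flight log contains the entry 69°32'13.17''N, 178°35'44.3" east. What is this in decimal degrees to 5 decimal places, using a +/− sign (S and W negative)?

69.53699, 178.59564

Latitude: 69° + 32/60 + 13.17/3600 = 69 + 0.533333 + 0.003658 = 69.536992
N ⇒ keep positive
Longitude: 35′ + 44.3″ = 35.73833′; 178 + 35.73833/60 = 178.595639
E ⇒ keep positive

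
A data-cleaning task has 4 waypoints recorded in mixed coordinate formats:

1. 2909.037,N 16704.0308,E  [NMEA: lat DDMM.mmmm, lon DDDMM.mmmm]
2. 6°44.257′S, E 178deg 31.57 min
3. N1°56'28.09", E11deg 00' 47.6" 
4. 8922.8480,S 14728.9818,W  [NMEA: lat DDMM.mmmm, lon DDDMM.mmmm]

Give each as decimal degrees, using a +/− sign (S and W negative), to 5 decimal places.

1. 29.15062, 167.06718
2. -6.73762, 178.52617
3. 1.94114, 11.01322
4. -89.38080, -147.48303

Point 1:
  Latitude: degrees = first 2 digits = 29, minutes = 9.037; 29 + 9.037/60 = 29.150617
  N ⇒ keep positive
  λ: degrees = first 3 digits = 167, minutes = 4.0308; 167 + 4.0308/60 = 167.067180
  E ⇒ keep positive
Point 2:
  Latitude: 6 + 44.257/60 = 6.737617
  S ⇒ negate
  Lon: 31.57′ = 0.526167°; total 178.526167
  E → positive
Point 3:
  Lat: 1° + 56/60 + 28.09/3600 = 1 + 0.933333 + 0.007803 = 1.941136
  N → positive
  λ: 11 + 0/60 + 47.6/3600 = 11.013222
  E ⇒ keep positive
Point 4:
  φ: degrees = first 2 digits = 89, minutes = 22.848; 89 + 22.848/60 = 89.380800
  S ⇒ negate
  Longitude: split at 3 digits → 147° and 28.9818′; 147 + 28.9818/60 = 147.483030
  hemisphere W, so the sign is −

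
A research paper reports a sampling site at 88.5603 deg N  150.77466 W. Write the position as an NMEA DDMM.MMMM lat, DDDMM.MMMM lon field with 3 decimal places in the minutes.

Latitude: fractional part 0.560300 → 33.61800 minutes
λ: 150° + 0.774660 × 60 = 150° 46.47960′

8833.618,N / 15046.480,W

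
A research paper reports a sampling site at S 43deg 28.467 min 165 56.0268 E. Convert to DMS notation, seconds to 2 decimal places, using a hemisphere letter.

43°28′28.02″ S, 165°56′1.61″ E

Lat: fractional minutes 0.46700 × 60 = 28.0200″
Lon: 56.02680′ → 56′ and 0.02680 × 60 = 1.6080″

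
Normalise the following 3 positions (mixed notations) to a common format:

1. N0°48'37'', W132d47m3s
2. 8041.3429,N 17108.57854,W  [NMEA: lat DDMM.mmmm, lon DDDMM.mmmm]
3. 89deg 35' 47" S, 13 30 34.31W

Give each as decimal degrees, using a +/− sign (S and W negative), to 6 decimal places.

Point 1:
  Lat: 48′ + 37″ = 48.61667′; 0 + 48.61667/60 = 0.8102778
  N → positive
  λ: 132 + 47/60 + 3/3600 = 132.7841667
  hemisphere W, so the sign is −
Point 2:
  φ: split at 2 digits → 80° and 41.3429′; 80 + 41.3429/60 = 80.6890483
  N ⇒ keep positive
  λ: degrees = first 3 digits = 171, minutes = 8.57854; 171 + 8.57854/60 = 171.1429757
  W → negative
Point 3:
  Latitude: 89 + 35/60 + 47/3600 = 89.5963889
  hemisphere S, so the sign is −
  λ: 30′ + 34.31″ = 30.57183′; 13 + 30.57183/60 = 13.5095306
  hemisphere W, so the sign is −

1. 0.810278, -132.784167
2. 80.689048, -171.142976
3. -89.596389, -13.509531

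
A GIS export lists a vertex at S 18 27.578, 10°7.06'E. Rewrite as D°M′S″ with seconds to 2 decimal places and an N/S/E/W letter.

18°27′34.68″ S, 10°07′3.60″ E

Latitude: 27.57800′ → 27′ and 0.57800 × 60 = 34.6800″
Lon: 7.06000′ → 7′ and 0.06000 × 60 = 3.6000″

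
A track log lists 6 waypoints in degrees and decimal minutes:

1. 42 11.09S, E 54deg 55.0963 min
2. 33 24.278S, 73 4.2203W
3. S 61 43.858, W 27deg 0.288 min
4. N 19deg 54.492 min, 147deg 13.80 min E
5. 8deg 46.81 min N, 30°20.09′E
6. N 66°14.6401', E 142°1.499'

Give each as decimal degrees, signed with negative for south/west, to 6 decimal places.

Point 1:
  φ: 42 + 11.09/60 = 42.1848333
  S ⇒ negate
  λ: 54 + 55.0963/60 = 54.9182717
  E ⇒ keep positive
Point 2:
  φ: 24.278′ = 0.404633°; total 33.4046333
  S → negative
  Longitude: 4.2203′ = 0.070338°; total 73.0703383
  W ⇒ negate
Point 3:
  Lat: 61 + 43.858/60 = 61.7309667
  S → negative
  Longitude: 0.288′ = 0.004800°; total 27.0048000
  W → negative
Point 4:
  Lat: 19 + 54.492/60 = 19.9082000
  N ⇒ keep positive
  Longitude: 147 + 13.8/60 = 147.2300000
  E ⇒ keep positive
Point 5:
  Latitude: 8 + 46.81/60 = 8.7801667
  N → positive
  Lon: 20.09′ = 0.334833°; total 30.3348333
  E → positive
Point 6:
  Lat: 66 + 14.6401/60 = 66.2440017
  N → positive
  λ: 1.499′ = 0.024983°; total 142.0249833
  E → positive

1. -42.184833, 54.918272
2. -33.404633, -73.070338
3. -61.730967, -27.004800
4. 19.908200, 147.230000
5. 8.780167, 30.334833
6. 66.244002, 142.024983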